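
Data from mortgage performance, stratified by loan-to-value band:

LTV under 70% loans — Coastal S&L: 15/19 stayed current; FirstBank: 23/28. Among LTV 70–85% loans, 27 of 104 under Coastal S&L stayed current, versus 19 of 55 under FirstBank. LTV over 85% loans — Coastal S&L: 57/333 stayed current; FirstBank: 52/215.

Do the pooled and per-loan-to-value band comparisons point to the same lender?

LTV under 70%: Coastal S&L 15/19 = 78.9%, FirstBank 23/28 = 82.1% → FirstBank
LTV 70–85%: Coastal S&L 27/104 = 26.0%, FirstBank 19/55 = 34.5% → FirstBank
LTV over 85%: Coastal S&L 57/333 = 17.1%, FirstBank 52/215 = 24.2% → FirstBank
Overall: Coastal S&L 99/456 = 21.7%, FirstBank 94/298 = 31.5% → FirstBank
FirstBank wins overall and in every loan-to-value group — no reversal.

Yes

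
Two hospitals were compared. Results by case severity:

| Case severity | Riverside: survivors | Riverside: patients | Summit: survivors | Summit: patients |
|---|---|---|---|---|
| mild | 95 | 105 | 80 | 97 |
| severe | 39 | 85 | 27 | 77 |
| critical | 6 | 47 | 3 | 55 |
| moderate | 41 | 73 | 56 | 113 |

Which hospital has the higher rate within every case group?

Riverside

Mild: Riverside 95/105 = 90.5%, Summit 80/97 = 82.5% → Riverside
Severe: Riverside 39/85 = 45.9%, Summit 27/77 = 35.1% → Riverside
Critical: Riverside 6/47 = 12.8%, Summit 3/55 = 5.5% → Riverside
Moderate: Riverside 41/73 = 56.2%, Summit 56/113 = 49.6% → Riverside
Riverside has the higher rate in all 4 groups.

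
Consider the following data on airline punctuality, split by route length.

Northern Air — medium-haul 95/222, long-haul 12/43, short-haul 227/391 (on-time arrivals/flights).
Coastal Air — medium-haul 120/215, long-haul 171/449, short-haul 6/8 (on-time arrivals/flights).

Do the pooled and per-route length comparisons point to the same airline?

Medium-haul: Northern Air 95/222 = 42.8%, Coastal Air 120/215 = 55.8% → Coastal Air
Long-haul: Northern Air 12/43 = 27.9%, Coastal Air 171/449 = 38.1% → Coastal Air
Short-haul: Northern Air 227/391 = 58.1%, Coastal Air 6/8 = 75.0% → Coastal Air
Overall: Northern Air 334/656 = 50.9%, Coastal Air 297/672 = 44.2% → Northern Air
Coastal Air wins each route group but Northern Air wins overall — the comparison reverses. Coastal Air's flights skew toward long-haul, which has a lower base rate.

No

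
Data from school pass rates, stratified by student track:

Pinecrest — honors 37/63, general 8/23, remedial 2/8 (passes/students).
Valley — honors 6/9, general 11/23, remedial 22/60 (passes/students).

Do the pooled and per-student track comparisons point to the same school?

No

Honors: Pinecrest 37/63 = 58.7%, Valley 6/9 = 66.7% → Valley
General: Pinecrest 8/23 = 34.8%, Valley 11/23 = 47.8% → Valley
Remedial: Pinecrest 2/8 = 25.0%, Valley 22/60 = 36.7% → Valley
Overall: Pinecrest 47/94 = 50.0%, Valley 39/92 = 42.4% → Pinecrest
Valley wins each student group but Pinecrest wins overall — the comparison reverses. Valley's students skew toward remedial, which has a lower base rate.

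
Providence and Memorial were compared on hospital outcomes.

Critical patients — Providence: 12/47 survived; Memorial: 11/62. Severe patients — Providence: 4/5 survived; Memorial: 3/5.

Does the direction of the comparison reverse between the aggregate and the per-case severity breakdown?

Critical: Providence 12/47 = 25.5%, Memorial 11/62 = 17.7% → Providence
Severe: Providence 4/5 = 80.0%, Memorial 3/5 = 60.0% → Providence
Overall: Providence 16/52 = 30.8%, Memorial 14/67 = 20.9% → Providence
Providence wins overall and in every case group — no reversal.

No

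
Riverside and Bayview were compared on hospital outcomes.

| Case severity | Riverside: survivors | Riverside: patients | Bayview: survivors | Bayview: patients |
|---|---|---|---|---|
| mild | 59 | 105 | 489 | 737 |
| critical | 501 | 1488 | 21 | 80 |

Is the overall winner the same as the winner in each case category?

Mild: Riverside 59/105 = 56.2%, Bayview 489/737 = 66.4% → Bayview
Critical: Riverside 501/1488 = 33.7%, Bayview 21/80 = 26.2% → Riverside
Overall: Riverside 560/1593 = 35.2%, Bayview 510/817 = 62.4% → Bayview
Neither sweeps: Riverside wins 1 of 2 groups, Bayview wins 1. Bayview wins overall but not every group — no Simpson reversal.

No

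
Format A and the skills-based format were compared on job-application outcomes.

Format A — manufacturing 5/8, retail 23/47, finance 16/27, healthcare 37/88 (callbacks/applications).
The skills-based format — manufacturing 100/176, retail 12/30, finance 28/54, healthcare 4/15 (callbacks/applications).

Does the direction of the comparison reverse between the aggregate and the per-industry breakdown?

Manufacturing: Format A 5/8 = 62.5%, the skills-based format 100/176 = 56.8% → Format A
Retail: Format A 23/47 = 48.9%, the skills-based format 12/30 = 40.0% → Format A
Finance: Format A 16/27 = 59.3%, the skills-based format 28/54 = 51.9% → Format A
Healthcare: Format A 37/88 = 42.0%, the skills-based format 4/15 = 26.7% → Format A
Overall: Format A 81/170 = 47.6%, the skills-based format 144/275 = 52.4% → the skills-based format
Format A wins each industry group but the skills-based format wins overall — the comparison reverses. Format A's applications skew toward healthcare, which has a lower base rate.

Yes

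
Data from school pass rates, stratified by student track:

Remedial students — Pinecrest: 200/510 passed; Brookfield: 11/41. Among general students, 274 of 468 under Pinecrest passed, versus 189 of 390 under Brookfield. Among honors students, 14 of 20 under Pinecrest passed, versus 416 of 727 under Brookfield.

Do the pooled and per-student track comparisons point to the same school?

No

Remedial: Pinecrest 200/510 = 39.2%, Brookfield 11/41 = 26.8% → Pinecrest
General: Pinecrest 274/468 = 58.5%, Brookfield 189/390 = 48.5% → Pinecrest
Honors: Pinecrest 14/20 = 70.0%, Brookfield 416/727 = 57.2% → Pinecrest
Overall: Pinecrest 488/998 = 48.9%, Brookfield 616/1158 = 53.2% → Brookfield
Pinecrest wins each student group but Brookfield wins overall — the comparison reverses. Pinecrest's students skew toward remedial, which has a lower base rate.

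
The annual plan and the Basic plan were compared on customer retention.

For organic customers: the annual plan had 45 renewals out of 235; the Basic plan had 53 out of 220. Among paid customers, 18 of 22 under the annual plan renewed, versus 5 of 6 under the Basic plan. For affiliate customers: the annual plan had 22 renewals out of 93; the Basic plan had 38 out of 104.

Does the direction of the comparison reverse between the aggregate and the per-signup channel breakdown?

No

Organic: the annual plan 45/235 = 19.1%, the Basic plan 53/220 = 24.1% → the Basic plan
Paid: the annual plan 18/22 = 81.8%, the Basic plan 5/6 = 83.3% → the Basic plan
Affiliate: the annual plan 22/93 = 23.7%, the Basic plan 38/104 = 36.5% → the Basic plan
Overall: the annual plan 85/350 = 24.3%, the Basic plan 96/330 = 29.1% → the Basic plan
The Basic plan wins overall and in every signup group — no reversal.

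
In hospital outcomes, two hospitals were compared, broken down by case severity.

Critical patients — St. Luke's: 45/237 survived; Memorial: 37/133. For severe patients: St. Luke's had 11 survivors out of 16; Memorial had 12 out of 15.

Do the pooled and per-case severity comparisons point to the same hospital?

Yes

Critical: St. Luke's 45/237 = 19.0%, Memorial 37/133 = 27.8% → Memorial
Severe: St. Luke's 11/16 = 68.8%, Memorial 12/15 = 80.0% → Memorial
Overall: St. Luke's 56/253 = 22.1%, Memorial 49/148 = 33.1% → Memorial
Memorial wins overall and in every case group — no reversal.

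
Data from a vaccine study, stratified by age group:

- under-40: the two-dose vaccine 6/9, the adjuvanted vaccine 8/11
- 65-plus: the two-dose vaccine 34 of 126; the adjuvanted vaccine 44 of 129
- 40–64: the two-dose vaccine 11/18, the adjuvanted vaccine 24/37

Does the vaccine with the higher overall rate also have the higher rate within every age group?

Yes

Under-40: the two-dose vaccine 6/9 = 66.7%, the adjuvanted vaccine 8/11 = 72.7% → the adjuvanted vaccine
65-plus: the two-dose vaccine 34/126 = 27.0%, the adjuvanted vaccine 44/129 = 34.1% → the adjuvanted vaccine
40–64: the two-dose vaccine 11/18 = 61.1%, the adjuvanted vaccine 24/37 = 64.9% → the adjuvanted vaccine
Overall: the two-dose vaccine 51/153 = 33.3%, the adjuvanted vaccine 76/177 = 42.9% → the adjuvanted vaccine
The adjuvanted vaccine wins overall and in every age group — no reversal.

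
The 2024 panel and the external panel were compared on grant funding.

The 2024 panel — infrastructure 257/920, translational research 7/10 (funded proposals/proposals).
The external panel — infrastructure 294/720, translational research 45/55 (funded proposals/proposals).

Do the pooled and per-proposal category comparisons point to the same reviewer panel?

Infrastructure: the 2024 panel 257/920 = 27.9%, the external panel 294/720 = 40.8% → the external panel
Translational research: the 2024 panel 7/10 = 70.0%, the external panel 45/55 = 81.8% → the external panel
Overall: the 2024 panel 264/930 = 28.4%, the external panel 339/775 = 43.7% → the external panel
The external panel wins overall and in every proposal group — no reversal.

Yes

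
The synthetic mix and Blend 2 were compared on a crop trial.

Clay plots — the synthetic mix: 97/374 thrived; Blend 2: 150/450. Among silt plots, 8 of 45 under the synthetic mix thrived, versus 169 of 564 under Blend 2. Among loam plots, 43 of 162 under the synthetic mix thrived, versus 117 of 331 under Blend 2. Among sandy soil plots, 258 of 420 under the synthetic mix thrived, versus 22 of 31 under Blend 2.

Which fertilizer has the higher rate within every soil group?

Blend 2

Clay: the synthetic mix 97/374 = 25.9%, Blend 2 150/450 = 33.3% → Blend 2
Silt: the synthetic mix 8/45 = 17.8%, Blend 2 169/564 = 30.0% → Blend 2
Loam: the synthetic mix 43/162 = 26.5%, Blend 2 117/331 = 35.3% → Blend 2
Sandy soil: the synthetic mix 258/420 = 61.4%, Blend 2 22/31 = 71.0% → Blend 2
Blend 2 has the higher rate in all 4 groups.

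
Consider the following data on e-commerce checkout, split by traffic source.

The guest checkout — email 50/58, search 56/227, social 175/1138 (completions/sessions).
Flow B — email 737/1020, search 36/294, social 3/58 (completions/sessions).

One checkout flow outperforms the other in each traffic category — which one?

the guest checkout

Email: the guest checkout 50/58 = 86.2%, Flow B 737/1020 = 72.3% → the guest checkout
Search: the guest checkout 56/227 = 24.7%, Flow B 36/294 = 12.2% → the guest checkout
Social: the guest checkout 175/1138 = 15.4%, Flow B 3/58 = 5.2% → the guest checkout
The guest checkout has the higher rate in all 3 groups.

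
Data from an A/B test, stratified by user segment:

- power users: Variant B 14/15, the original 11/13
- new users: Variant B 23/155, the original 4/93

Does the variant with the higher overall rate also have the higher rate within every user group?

Yes

Power users: Variant B 14/15 = 93.3%, the original 11/13 = 84.6% → Variant B
New users: Variant B 23/155 = 14.8%, the original 4/93 = 4.3% → Variant B
Overall: Variant B 37/170 = 21.8%, the original 15/106 = 14.2% → Variant B
Variant B wins overall and in every user group — no reversal.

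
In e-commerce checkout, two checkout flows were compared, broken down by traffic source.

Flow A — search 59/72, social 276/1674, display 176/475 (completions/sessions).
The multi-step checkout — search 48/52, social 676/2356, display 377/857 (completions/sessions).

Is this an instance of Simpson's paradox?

Search: Flow A 59/72 = 81.9%, the multi-step checkout 48/52 = 92.3% → the multi-step checkout
Social: Flow A 276/1674 = 16.5%, the multi-step checkout 676/2356 = 28.7% → the multi-step checkout
Display: Flow A 176/475 = 37.1%, the multi-step checkout 377/857 = 44.0% → the multi-step checkout
Overall: Flow A 511/2221 = 23.0%, the multi-step checkout 1101/3265 = 33.7% → the multi-step checkout
The multi-step checkout wins overall and in every traffic group — no reversal.

No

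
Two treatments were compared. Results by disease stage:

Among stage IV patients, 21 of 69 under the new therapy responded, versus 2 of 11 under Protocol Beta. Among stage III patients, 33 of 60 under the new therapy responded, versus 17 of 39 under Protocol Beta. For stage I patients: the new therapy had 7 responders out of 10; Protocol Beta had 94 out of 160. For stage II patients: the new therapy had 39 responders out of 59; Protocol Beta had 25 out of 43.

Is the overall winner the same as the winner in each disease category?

Stage IV: the new therapy 21/69 = 30.4%, Protocol Beta 2/11 = 18.2% → the new therapy
Stage III: the new therapy 33/60 = 55.0%, Protocol Beta 17/39 = 43.6% → the new therapy
Stage I: the new therapy 7/10 = 70.0%, Protocol Beta 94/160 = 58.8% → the new therapy
Stage II: the new therapy 39/59 = 66.1%, Protocol Beta 25/43 = 58.1% → the new therapy
Overall: the new therapy 100/198 = 50.5%, Protocol Beta 138/253 = 54.5% → Protocol Beta
The new therapy wins each disease group but Protocol Beta wins overall — the comparison reverses. The new therapy's patients skew toward stage IV, which has a lower base rate.

No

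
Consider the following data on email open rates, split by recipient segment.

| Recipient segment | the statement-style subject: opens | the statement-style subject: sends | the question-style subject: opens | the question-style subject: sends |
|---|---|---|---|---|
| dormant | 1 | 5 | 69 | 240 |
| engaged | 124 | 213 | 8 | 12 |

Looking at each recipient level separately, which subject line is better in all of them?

the question-style subject

Dormant: the statement-style subject 1/5 = 20.0%, the question-style subject 69/240 = 28.8% → the question-style subject
Engaged: the statement-style subject 124/213 = 58.2%, the question-style subject 8/12 = 66.7% → the question-style subject
The question-style subject has the higher rate in both groups.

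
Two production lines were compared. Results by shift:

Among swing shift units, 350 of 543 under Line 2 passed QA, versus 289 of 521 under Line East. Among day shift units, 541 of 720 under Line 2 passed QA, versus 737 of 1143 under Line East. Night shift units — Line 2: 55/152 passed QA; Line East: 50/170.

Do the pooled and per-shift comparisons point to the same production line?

Swing shift: Line 2 350/543 = 64.5%, Line East 289/521 = 55.5% → Line 2
Day shift: Line 2 541/720 = 75.1%, Line East 737/1143 = 64.5% → Line 2
Night shift: Line 2 55/152 = 36.2%, Line East 50/170 = 29.4% → Line 2
Overall: Line 2 946/1415 = 66.9%, Line East 1076/1834 = 58.7% → Line 2
Line 2 wins overall and in every shift group — no reversal.

Yes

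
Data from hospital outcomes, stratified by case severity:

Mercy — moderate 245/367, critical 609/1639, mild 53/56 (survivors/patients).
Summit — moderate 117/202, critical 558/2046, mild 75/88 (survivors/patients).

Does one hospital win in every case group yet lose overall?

Moderate: Mercy 245/367 = 66.8%, Summit 117/202 = 57.9% → Mercy
Critical: Mercy 609/1639 = 37.2%, Summit 558/2046 = 27.3% → Mercy
Mild: Mercy 53/56 = 94.6%, Summit 75/88 = 85.2% → Mercy
Overall: Mercy 907/2062 = 44.0%, Summit 750/2336 = 32.1% → Mercy
Mercy wins overall and in every case group — no reversal.

No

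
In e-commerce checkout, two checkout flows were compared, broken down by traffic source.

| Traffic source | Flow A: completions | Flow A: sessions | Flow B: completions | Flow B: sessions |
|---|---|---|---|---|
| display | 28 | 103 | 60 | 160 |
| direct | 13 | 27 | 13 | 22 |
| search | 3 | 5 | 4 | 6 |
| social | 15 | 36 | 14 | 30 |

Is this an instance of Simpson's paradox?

Display: Flow A 28/103 = 27.2%, Flow B 60/160 = 37.5% → Flow B
Direct: Flow A 13/27 = 48.1%, Flow B 13/22 = 59.1% → Flow B
Search: Flow A 3/5 = 60.0%, Flow B 4/6 = 66.7% → Flow B
Social: Flow A 15/36 = 41.7%, Flow B 14/30 = 46.7% → Flow B
Overall: Flow A 59/171 = 34.5%, Flow B 91/218 = 41.7% → Flow B
Flow B wins overall and in every traffic group — no reversal.

No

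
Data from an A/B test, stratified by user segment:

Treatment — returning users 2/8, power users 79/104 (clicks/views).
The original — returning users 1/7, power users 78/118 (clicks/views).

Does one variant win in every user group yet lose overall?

No

Returning users: Treatment 2/8 = 25.0%, the original 1/7 = 14.3% → Treatment
Power users: Treatment 79/104 = 76.0%, the original 78/118 = 66.1% → Treatment
Overall: Treatment 81/112 = 72.3%, the original 79/125 = 63.2% → Treatment
Treatment wins overall and in every user group — no reversal.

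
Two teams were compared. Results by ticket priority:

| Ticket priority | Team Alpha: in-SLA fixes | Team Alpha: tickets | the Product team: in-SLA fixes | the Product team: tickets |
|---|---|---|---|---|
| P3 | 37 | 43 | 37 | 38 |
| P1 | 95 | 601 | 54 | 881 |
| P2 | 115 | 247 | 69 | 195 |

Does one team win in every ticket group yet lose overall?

No

P3: Team Alpha 37/43 = 86.0%, the Product team 37/38 = 97.4% → the Product team
P1: Team Alpha 95/601 = 15.8%, the Product team 54/881 = 6.1% → Team Alpha
P2: Team Alpha 115/247 = 46.6%, the Product team 69/195 = 35.4% → Team Alpha
Overall: Team Alpha 247/891 = 27.7%, the Product team 160/1114 = 14.4% → Team Alpha
Neither sweeps: Team Alpha wins 2 of 3 groups, the Product team wins 1. Team Alpha wins overall but not every group — no Simpson reversal.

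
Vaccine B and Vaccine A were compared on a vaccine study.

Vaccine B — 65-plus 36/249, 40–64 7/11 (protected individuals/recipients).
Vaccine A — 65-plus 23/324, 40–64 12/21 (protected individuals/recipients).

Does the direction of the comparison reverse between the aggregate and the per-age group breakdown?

No

65-plus: Vaccine B 36/249 = 14.5%, Vaccine A 23/324 = 7.1% → Vaccine B
40–64: Vaccine B 7/11 = 63.6%, Vaccine A 12/21 = 57.1% → Vaccine B
Overall: Vaccine B 43/260 = 16.5%, Vaccine A 35/345 = 10.1% → Vaccine B
Vaccine B wins overall and in every age group — no reversal.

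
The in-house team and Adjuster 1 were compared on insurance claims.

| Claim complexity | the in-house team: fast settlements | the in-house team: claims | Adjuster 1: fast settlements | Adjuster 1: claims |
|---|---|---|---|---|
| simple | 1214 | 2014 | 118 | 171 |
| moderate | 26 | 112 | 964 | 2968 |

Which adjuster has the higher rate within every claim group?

Adjuster 1

Simple: the in-house team 1214/2014 = 60.3%, Adjuster 1 118/171 = 69.0% → Adjuster 1
Moderate: the in-house team 26/112 = 23.2%, Adjuster 1 964/2968 = 32.5% → Adjuster 1
Adjuster 1 has the higher rate in both groups.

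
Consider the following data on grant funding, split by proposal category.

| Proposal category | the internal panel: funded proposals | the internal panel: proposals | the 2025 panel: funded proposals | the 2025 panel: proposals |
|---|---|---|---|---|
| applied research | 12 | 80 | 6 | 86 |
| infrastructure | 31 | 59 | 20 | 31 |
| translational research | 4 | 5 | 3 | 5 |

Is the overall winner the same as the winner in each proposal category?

No

Applied research: the internal panel 12/80 = 15.0%, the 2025 panel 6/86 = 7.0% → the internal panel
Infrastructure: the internal panel 31/59 = 52.5%, the 2025 panel 20/31 = 64.5% → the 2025 panel
Translational research: the internal panel 4/5 = 80.0%, the 2025 panel 3/5 = 60.0% → the internal panel
Overall: the internal panel 47/144 = 32.6%, the 2025 panel 29/122 = 23.8% → the internal panel
Neither sweeps: the internal panel wins 2 of 3 groups, the 2025 panel wins 1. The internal panel wins overall but not every group — no Simpson reversal.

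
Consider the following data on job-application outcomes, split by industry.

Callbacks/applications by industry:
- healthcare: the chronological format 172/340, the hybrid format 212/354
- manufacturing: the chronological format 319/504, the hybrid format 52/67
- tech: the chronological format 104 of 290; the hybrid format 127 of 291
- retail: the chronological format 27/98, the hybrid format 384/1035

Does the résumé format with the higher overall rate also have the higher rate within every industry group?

Healthcare: the chronological format 172/340 = 50.6%, the hybrid format 212/354 = 59.9% → the hybrid format
Manufacturing: the chronological format 319/504 = 63.3%, the hybrid format 52/67 = 77.6% → the hybrid format
Tech: the chronological format 104/290 = 35.9%, the hybrid format 127/291 = 43.6% → the hybrid format
Retail: the chronological format 27/98 = 27.6%, the hybrid format 384/1035 = 37.1% → the hybrid format
Overall: the chronological format 622/1232 = 50.5%, the hybrid format 775/1747 = 44.4% → the chronological format
The hybrid format wins each industry group but the chronological format wins overall — the comparison reverses. The hybrid format's applications skew toward retail, which has a lower base rate.

No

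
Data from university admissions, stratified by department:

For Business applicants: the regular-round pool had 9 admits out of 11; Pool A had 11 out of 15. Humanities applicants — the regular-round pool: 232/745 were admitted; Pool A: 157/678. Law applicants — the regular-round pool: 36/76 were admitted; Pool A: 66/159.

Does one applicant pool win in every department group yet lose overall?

Business: the regular-round pool 9/11 = 81.8%, Pool A 11/15 = 73.3% → the regular-round pool
Humanities: the regular-round pool 232/745 = 31.1%, Pool A 157/678 = 23.2% → the regular-round pool
Law: the regular-round pool 36/76 = 47.4%, Pool A 66/159 = 41.5% → the regular-round pool
Overall: the regular-round pool 277/832 = 33.3%, Pool A 234/852 = 27.5% → the regular-round pool
The regular-round pool wins overall and in every department group — no reversal.

No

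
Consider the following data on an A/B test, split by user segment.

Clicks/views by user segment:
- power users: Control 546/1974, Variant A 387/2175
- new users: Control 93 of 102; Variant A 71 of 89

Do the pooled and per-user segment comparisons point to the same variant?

Power users: Control 546/1974 = 27.7%, Variant A 387/2175 = 17.8% → Control
New users: Control 93/102 = 91.2%, Variant A 71/89 = 79.8% → Control
Overall: Control 639/2076 = 30.8%, Variant A 458/2264 = 20.2% → Control
Control wins overall and in every user group — no reversal.

Yes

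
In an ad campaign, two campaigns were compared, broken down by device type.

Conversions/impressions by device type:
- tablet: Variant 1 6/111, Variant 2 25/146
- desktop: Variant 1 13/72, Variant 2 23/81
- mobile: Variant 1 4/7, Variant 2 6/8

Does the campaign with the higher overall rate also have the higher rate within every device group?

Yes

Tablet: Variant 1 6/111 = 5.4%, Variant 2 25/146 = 17.1% → Variant 2
Desktop: Variant 1 13/72 = 18.1%, Variant 2 23/81 = 28.4% → Variant 2
Mobile: Variant 1 4/7 = 57.1%, Variant 2 6/8 = 75.0% → Variant 2
Overall: Variant 1 23/190 = 12.1%, Variant 2 54/235 = 23.0% → Variant 2
Variant 2 wins overall and in every device group — no reversal.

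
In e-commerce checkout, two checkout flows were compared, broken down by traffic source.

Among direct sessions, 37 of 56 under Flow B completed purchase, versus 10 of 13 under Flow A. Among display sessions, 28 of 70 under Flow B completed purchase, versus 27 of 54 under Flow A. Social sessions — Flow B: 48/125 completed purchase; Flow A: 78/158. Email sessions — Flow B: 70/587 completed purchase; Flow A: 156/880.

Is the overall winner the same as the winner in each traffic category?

Direct: Flow B 37/56 = 66.1%, Flow A 10/13 = 76.9% → Flow A
Display: Flow B 28/70 = 40.0%, Flow A 27/54 = 50.0% → Flow A
Social: Flow B 48/125 = 38.4%, Flow A 78/158 = 49.4% → Flow A
Email: Flow B 70/587 = 11.9%, Flow A 156/880 = 17.7% → Flow A
Overall: Flow B 183/838 = 21.8%, Flow A 271/1105 = 24.5% → Flow A
Flow A wins overall and in every traffic group — no reversal.

Yes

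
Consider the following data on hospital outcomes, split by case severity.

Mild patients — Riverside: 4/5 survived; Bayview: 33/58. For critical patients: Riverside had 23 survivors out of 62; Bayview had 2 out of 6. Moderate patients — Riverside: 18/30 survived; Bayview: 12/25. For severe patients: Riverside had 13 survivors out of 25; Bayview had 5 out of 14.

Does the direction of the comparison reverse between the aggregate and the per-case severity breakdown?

Yes

Mild: Riverside 4/5 = 80.0%, Bayview 33/58 = 56.9% → Riverside
Critical: Riverside 23/62 = 37.1%, Bayview 2/6 = 33.3% → Riverside
Moderate: Riverside 18/30 = 60.0%, Bayview 12/25 = 48.0% → Riverside
Severe: Riverside 13/25 = 52.0%, Bayview 5/14 = 35.7% → Riverside
Overall: Riverside 58/122 = 47.5%, Bayview 52/103 = 50.5% → Bayview
Riverside wins each case group but Bayview wins overall — the comparison reverses. Riverside's patients skew toward critical, which has a lower base rate.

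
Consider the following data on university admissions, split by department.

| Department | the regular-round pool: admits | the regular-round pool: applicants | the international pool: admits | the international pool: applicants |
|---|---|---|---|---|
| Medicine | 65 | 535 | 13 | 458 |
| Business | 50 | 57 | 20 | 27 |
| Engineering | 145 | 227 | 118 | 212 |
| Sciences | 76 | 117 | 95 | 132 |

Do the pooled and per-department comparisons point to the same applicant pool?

Medicine: the regular-round pool 65/535 = 12.1%, the international pool 13/458 = 2.8% → the regular-round pool
Business: the regular-round pool 50/57 = 87.7%, the international pool 20/27 = 74.1% → the regular-round pool
Engineering: the regular-round pool 145/227 = 63.9%, the international pool 118/212 = 55.7% → the regular-round pool
Sciences: the regular-round pool 76/117 = 65.0%, the international pool 95/132 = 72.0% → the international pool
Overall: the regular-round pool 336/936 = 35.9%, the international pool 246/829 = 29.7% → the regular-round pool
Neither sweeps: the regular-round pool wins 3 of 4 groups, the international pool wins 1. The regular-round pool wins overall but not every group — no Simpson reversal.

No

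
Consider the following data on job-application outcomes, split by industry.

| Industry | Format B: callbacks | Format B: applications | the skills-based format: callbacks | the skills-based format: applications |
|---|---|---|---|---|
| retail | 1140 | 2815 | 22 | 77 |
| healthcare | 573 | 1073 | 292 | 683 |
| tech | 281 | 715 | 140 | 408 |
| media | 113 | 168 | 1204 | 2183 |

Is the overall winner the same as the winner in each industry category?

Retail: Format B 1140/2815 = 40.5%, the skills-based format 22/77 = 28.6% → Format B
Healthcare: Format B 573/1073 = 53.4%, the skills-based format 292/683 = 42.8% → Format B
Tech: Format B 281/715 = 39.3%, the skills-based format 140/408 = 34.3% → Format B
Media: Format B 113/168 = 67.3%, the skills-based format 1204/2183 = 55.2% → Format B
Overall: Format B 2107/4771 = 44.2%, the skills-based format 1658/3351 = 49.5% → the skills-based format
Format B wins each industry group but the skills-based format wins overall — the comparison reverses. Format B's applications skew toward retail, which has a lower base rate.

No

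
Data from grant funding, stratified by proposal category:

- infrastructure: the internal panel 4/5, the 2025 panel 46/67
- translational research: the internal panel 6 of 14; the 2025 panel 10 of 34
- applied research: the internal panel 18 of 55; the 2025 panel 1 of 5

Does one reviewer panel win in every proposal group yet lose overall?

Yes

Infrastructure: the internal panel 4/5 = 80.0%, the 2025 panel 46/67 = 68.7% → the internal panel
Translational research: the internal panel 6/14 = 42.9%, the 2025 panel 10/34 = 29.4% → the internal panel
Applied research: the internal panel 18/55 = 32.7%, the 2025 panel 1/5 = 20.0% → the internal panel
Overall: the internal panel 28/74 = 37.8%, the 2025 panel 57/106 = 53.8% → the 2025 panel
The internal panel wins each proposal group but the 2025 panel wins overall — the comparison reverses. The internal panel's proposals skew toward applied research, which has a lower base rate.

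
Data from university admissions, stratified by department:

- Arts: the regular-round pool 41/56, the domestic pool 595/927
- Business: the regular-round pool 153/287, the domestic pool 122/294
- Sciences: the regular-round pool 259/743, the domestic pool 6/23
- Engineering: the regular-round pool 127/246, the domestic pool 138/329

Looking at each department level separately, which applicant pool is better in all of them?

the regular-round pool

Arts: the regular-round pool 41/56 = 73.2%, the domestic pool 595/927 = 64.2% → the regular-round pool
Business: the regular-round pool 153/287 = 53.3%, the domestic pool 122/294 = 41.5% → the regular-round pool
Sciences: the regular-round pool 259/743 = 34.9%, the domestic pool 6/23 = 26.1% → the regular-round pool
Engineering: the regular-round pool 127/246 = 51.6%, the domestic pool 138/329 = 41.9% → the regular-round pool
The regular-round pool has the higher rate in all 4 groups.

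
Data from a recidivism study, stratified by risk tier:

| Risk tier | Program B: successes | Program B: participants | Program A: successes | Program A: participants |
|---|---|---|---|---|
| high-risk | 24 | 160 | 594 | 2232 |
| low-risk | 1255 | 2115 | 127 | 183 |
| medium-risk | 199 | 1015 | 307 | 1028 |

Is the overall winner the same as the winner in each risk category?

No

High-risk: Program B 24/160 = 15.0%, Program A 594/2232 = 26.6% → Program A
Low-risk: Program B 1255/2115 = 59.3%, Program A 127/183 = 69.4% → Program A
Medium-risk: Program B 199/1015 = 19.6%, Program A 307/1028 = 29.9% → Program A
Overall: Program B 1478/3290 = 44.9%, Program A 1028/3443 = 29.9% → Program B
Program A wins each risk group but Program B wins overall — the comparison reverses. Program A's participants skew toward high-risk, which has a lower base rate.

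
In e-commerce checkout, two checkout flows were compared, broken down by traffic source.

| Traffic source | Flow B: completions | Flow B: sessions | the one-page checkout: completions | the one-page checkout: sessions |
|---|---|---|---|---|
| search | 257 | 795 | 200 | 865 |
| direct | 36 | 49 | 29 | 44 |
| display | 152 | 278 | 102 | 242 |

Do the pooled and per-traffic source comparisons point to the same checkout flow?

Search: Flow B 257/795 = 32.3%, the one-page checkout 200/865 = 23.1% → Flow B
Direct: Flow B 36/49 = 73.5%, the one-page checkout 29/44 = 65.9% → Flow B
Display: Flow B 152/278 = 54.7%, the one-page checkout 102/242 = 42.1% → Flow B
Overall: Flow B 445/1122 = 39.7%, the one-page checkout 331/1151 = 28.8% → Flow B
Flow B wins overall and in every traffic group — no reversal.

Yes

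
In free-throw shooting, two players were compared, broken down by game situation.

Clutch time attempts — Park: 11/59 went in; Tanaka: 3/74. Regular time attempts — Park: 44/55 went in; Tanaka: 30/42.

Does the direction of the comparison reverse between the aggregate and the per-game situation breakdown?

Clutch time: Park 11/59 = 18.6%, Tanaka 3/74 = 4.1% → Park
Regular time: Park 44/55 = 80.0%, Tanaka 30/42 = 71.4% → Park
Overall: Park 55/114 = 48.2%, Tanaka 33/116 = 28.4% → Park
Park wins overall and in every game group — no reversal.

No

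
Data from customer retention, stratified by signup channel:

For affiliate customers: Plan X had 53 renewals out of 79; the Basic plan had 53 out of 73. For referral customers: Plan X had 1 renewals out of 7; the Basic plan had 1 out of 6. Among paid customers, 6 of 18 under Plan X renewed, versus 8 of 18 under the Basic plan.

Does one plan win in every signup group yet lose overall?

No

Affiliate: Plan X 53/79 = 67.1%, the Basic plan 53/73 = 72.6% → the Basic plan
Referral: Plan X 1/7 = 14.3%, the Basic plan 1/6 = 16.7% → the Basic plan
Paid: Plan X 6/18 = 33.3%, the Basic plan 8/18 = 44.4% → the Basic plan
Overall: Plan X 60/104 = 57.7%, the Basic plan 62/97 = 63.9% → the Basic plan
The Basic plan wins overall and in every signup group — no reversal.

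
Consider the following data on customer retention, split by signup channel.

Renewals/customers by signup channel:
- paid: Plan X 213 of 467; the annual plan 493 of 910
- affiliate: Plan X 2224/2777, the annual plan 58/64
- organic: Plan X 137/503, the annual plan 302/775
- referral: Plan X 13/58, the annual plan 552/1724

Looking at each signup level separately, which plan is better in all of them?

Paid: Plan X 213/467 = 45.6%, the annual plan 493/910 = 54.2% → the annual plan
Affiliate: Plan X 2224/2777 = 80.1%, the annual plan 58/64 = 90.6% → the annual plan
Organic: Plan X 137/503 = 27.2%, the annual plan 302/775 = 39.0% → the annual plan
Referral: Plan X 13/58 = 22.4%, the annual plan 552/1724 = 32.0% → the annual plan
The annual plan has the higher rate in all 4 groups.

the annual plan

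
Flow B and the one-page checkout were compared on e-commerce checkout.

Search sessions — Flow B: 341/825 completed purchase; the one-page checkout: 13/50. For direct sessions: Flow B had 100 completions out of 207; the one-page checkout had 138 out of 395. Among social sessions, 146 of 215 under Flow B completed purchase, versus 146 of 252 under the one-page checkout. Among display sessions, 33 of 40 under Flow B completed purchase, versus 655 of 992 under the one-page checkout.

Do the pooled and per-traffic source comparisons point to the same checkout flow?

Search: Flow B 341/825 = 41.3%, the one-page checkout 13/50 = 26.0% → Flow B
Direct: Flow B 100/207 = 48.3%, the one-page checkout 138/395 = 34.9% → Flow B
Social: Flow B 146/215 = 67.9%, the one-page checkout 146/252 = 57.9% → Flow B
Display: Flow B 33/40 = 82.5%, the one-page checkout 655/992 = 66.0% → Flow B
Overall: Flow B 620/1287 = 48.2%, the one-page checkout 952/1689 = 56.4% → the one-page checkout
Flow B wins each traffic group but the one-page checkout wins overall — the comparison reverses. Flow B's sessions skew toward search, which has a lower base rate.

No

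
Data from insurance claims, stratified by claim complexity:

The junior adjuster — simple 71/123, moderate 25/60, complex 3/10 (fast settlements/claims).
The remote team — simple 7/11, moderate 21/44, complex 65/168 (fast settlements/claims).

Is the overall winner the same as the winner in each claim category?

No

Simple: the junior adjuster 71/123 = 57.7%, the remote team 7/11 = 63.6% → the remote team
Moderate: the junior adjuster 25/60 = 41.7%, the remote team 21/44 = 47.7% → the remote team
Complex: the junior adjuster 3/10 = 30.0%, the remote team 65/168 = 38.7% → the remote team
Overall: the junior adjuster 99/193 = 51.3%, the remote team 93/223 = 41.7% → the junior adjuster
The remote team wins each claim group but the junior adjuster wins overall — the comparison reverses. The remote team's claims skew toward complex, which has a lower base rate.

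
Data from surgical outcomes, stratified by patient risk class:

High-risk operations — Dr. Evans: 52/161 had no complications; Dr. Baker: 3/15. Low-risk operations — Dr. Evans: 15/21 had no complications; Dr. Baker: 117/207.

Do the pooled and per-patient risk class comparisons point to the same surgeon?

High-risk: Dr. Evans 52/161 = 32.3%, Dr. Baker 3/15 = 20.0% → Dr. Evans
Low-risk: Dr. Evans 15/21 = 71.4%, Dr. Baker 117/207 = 56.5% → Dr. Evans
Overall: Dr. Evans 67/182 = 36.8%, Dr. Baker 120/222 = 54.1% → Dr. Baker
Dr. Evans wins each patient risk group but Dr. Baker wins overall — the comparison reverses. Dr. Evans's operations skew toward high-risk, which has a lower base rate.

No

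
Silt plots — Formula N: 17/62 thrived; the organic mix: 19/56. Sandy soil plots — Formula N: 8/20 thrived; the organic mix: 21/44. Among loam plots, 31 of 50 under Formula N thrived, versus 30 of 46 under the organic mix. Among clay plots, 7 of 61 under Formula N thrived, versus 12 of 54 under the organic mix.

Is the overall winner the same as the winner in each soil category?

Silt: Formula N 17/62 = 27.4%, the organic mix 19/56 = 33.9% → the organic mix
Sandy soil: Formula N 8/20 = 40.0%, the organic mix 21/44 = 47.7% → the organic mix
Loam: Formula N 31/50 = 62.0%, the organic mix 30/46 = 65.2% → the organic mix
Clay: Formula N 7/61 = 11.5%, the organic mix 12/54 = 22.2% → the organic mix
Overall: Formula N 63/193 = 32.6%, the organic mix 82/200 = 41.0% → the organic mix
The organic mix wins overall and in every soil group — no reversal.

Yes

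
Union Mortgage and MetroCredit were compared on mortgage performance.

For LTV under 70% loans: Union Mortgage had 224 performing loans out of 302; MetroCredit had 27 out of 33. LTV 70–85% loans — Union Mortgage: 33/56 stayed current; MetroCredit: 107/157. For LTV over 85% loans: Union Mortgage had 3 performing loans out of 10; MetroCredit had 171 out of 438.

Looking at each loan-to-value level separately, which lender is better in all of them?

LTV under 70%: Union Mortgage 224/302 = 74.2%, MetroCredit 27/33 = 81.8% → MetroCredit
LTV 70–85%: Union Mortgage 33/56 = 58.9%, MetroCredit 107/157 = 68.2% → MetroCredit
LTV over 85%: Union Mortgage 3/10 = 30.0%, MetroCredit 171/438 = 39.0% → MetroCredit
MetroCredit has the higher rate in all 3 groups.

MetroCredit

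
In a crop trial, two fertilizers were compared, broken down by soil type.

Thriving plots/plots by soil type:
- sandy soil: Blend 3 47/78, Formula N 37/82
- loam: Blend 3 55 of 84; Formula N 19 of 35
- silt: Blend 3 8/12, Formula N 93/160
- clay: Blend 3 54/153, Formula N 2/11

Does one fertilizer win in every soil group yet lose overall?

Sandy soil: Blend 3 47/78 = 60.3%, Formula N 37/82 = 45.1% → Blend 3
Loam: Blend 3 55/84 = 65.5%, Formula N 19/35 = 54.3% → Blend 3
Silt: Blend 3 8/12 = 66.7%, Formula N 93/160 = 58.1% → Blend 3
Clay: Blend 3 54/153 = 35.3%, Formula N 2/11 = 18.2% → Blend 3
Overall: Blend 3 164/327 = 50.2%, Formula N 151/288 = 52.4% → Formula N
Blend 3 wins each soil group but Formula N wins overall — the comparison reverses. Blend 3's plots skew toward clay, which has a lower base rate.

Yes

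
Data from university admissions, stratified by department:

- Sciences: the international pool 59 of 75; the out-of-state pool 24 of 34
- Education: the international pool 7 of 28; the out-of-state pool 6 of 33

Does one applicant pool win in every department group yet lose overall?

Sciences: the international pool 59/75 = 78.7%, the out-of-state pool 24/34 = 70.6% → the international pool
Education: the international pool 7/28 = 25.0%, the out-of-state pool 6/33 = 18.2% → the international pool
Overall: the international pool 66/103 = 64.1%, the out-of-state pool 30/67 = 44.8% → the international pool
The international pool wins overall and in every department group — no reversal.

No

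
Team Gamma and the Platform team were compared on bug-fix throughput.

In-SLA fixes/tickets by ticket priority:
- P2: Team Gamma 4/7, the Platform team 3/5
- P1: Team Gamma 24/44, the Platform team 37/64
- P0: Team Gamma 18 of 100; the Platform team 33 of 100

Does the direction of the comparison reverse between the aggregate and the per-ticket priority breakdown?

P2: Team Gamma 4/7 = 57.1%, the Platform team 3/5 = 60.0% → the Platform team
P1: Team Gamma 24/44 = 54.5%, the Platform team 37/64 = 57.8% → the Platform team
P0: Team Gamma 18/100 = 18.0%, the Platform team 33/100 = 33.0% → the Platform team
Overall: Team Gamma 46/151 = 30.5%, the Platform team 73/169 = 43.2% → the Platform team
The Platform team wins overall and in every ticket group — no reversal.

No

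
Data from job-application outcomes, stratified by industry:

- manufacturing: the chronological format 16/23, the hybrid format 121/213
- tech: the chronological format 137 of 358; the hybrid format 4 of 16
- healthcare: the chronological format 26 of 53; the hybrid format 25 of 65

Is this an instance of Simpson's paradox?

Yes

Manufacturing: the chronological format 16/23 = 69.6%, the hybrid format 121/213 = 56.8% → the chronological format
Tech: the chronological format 137/358 = 38.3%, the hybrid format 4/16 = 25.0% → the chronological format
Healthcare: the chronological format 26/53 = 49.1%, the hybrid format 25/65 = 38.5% → the chronological format
Overall: the chronological format 179/434 = 41.2%, the hybrid format 150/294 = 51.0% → the hybrid format
The chronological format wins each industry group but the hybrid format wins overall — the comparison reverses. The chronological format's applications skew toward tech, which has a lower base rate.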